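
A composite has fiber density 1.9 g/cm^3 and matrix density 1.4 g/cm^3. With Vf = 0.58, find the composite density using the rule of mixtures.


rho_c = rho_f*Vf + rho_m*(1-Vf) = 1.9*0.58 + 1.4*0.42 = 1.69 g/cm^3

1.69 g/cm^3


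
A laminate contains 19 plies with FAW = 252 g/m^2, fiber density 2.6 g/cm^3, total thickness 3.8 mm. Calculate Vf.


Vf = n * FAW / (rho_f * h * 1000) = 19 * 252 / (2.6 * 3.8 * 1000) = 0.4846

0.4846


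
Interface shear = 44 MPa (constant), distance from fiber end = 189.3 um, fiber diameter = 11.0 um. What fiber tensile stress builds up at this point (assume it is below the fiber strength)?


Force balance: sigma_f * (pi*d^2/4) = tau * (pi*d) * x  ->  sigma_f = 4 * tau * x / d
sigma_f = 4 * 44 * 189.3 / 11.0 = 3028.8 MPa

3028.8 MPa


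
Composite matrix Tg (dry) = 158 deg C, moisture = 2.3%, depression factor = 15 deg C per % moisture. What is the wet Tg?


Tg_wet = Tg_dry - k*moisture = 158 - 15*2.3 = 123.5 deg C

123.5 deg C


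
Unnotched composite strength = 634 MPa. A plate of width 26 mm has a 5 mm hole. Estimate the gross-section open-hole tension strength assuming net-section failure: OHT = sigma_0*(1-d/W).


OHT = sigma_0*(1-d/W) = 634*(1-5/26) = 512.1 MPa

512.1 MPa


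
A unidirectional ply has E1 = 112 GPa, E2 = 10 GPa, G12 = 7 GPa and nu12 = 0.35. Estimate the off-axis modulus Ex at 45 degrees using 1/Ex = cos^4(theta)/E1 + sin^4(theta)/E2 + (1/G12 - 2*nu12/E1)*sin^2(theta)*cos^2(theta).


cos^4(45) = 0.25, sin^4(45) = 0.25, sin^2(45)*cos^2(45) = 0.25
1/G12 - 2*nu12/E1 = 1/7 - 2*0.35/112 = 0.136607 GPa^-1
1/Ex = 0.25/112 + 0.25/10 + 0.136607*0.25 = 0.0613839 GPa^-1
Ex = 16.29 GPa

16.29 GPa


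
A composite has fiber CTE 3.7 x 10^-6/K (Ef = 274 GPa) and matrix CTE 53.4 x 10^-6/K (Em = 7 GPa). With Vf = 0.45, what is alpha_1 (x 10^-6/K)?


E1 = Ef*Vf + Em*(1-Vf) = 127.15
alpha_1 = (alpha_f*Ef*Vf + alpha_m*Em*(1-Vf))/E1 = 5.2 x 10^-6/K

5.2 x 10^-6/K


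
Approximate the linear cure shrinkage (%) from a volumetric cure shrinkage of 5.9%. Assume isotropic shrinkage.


Linear shrinkage ≈ vol_shrink/3 = 5.9/3 = 1.967%

1.967%


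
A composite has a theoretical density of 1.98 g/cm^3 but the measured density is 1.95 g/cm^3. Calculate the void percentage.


Void% = (rho_theo - rho_actual)/rho_theo * 100 = (1.98 - 1.95)/1.98 * 100 = 1.52%

1.52%


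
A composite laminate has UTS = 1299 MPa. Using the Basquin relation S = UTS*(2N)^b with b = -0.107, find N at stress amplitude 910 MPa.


N = 0.5 * (S/UTS)^(1/b) = 0.5 * (910/1299)^(1/-0.107) = 13.9165 cycles

13.9165 cycles


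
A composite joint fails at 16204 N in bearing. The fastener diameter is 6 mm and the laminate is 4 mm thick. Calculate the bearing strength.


sigma_br = F/(d*h) = 16204/(6*4) = 675.2 MPa

675.2 MPa


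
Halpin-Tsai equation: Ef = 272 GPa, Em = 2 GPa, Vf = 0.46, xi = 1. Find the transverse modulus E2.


eta = (Ef/Em - 1)/(Ef/Em + xi) = (136.0 - 1)/(136.0 + 1) = 0.9854
E2 = Em*(1+xi*eta*Vf)/(1-eta*Vf) = 5.32 GPa

5.32 GPa


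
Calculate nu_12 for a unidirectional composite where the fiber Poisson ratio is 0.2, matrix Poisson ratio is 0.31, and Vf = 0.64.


nu_12 = nu_f*Vf + nu_m*(1-Vf) = 0.2*0.64 + 0.31*0.36 = 0.2396

0.2396


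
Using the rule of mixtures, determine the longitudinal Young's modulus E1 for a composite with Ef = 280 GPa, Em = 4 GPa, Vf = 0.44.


E1 = Ef*Vf + Em*(1-Vf) = 280*0.44 + 4*0.56 = 125.44 GPa

125.44 GPa


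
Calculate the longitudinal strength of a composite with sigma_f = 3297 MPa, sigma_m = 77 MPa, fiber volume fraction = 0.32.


sigma_1 = sigma_f*Vf + sigma_m*(1-Vf) = 3297*0.32 + 77*0.68 = 1107.4 MPa

1107.4 MPa


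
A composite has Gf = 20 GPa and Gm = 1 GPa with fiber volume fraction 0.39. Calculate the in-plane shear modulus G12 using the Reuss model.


1/G12 = Vf/Gf + (1-Vf)/Gm = 0.39/20 + 0.61/1
G12 = 1.59 GPa

1.59 GPa


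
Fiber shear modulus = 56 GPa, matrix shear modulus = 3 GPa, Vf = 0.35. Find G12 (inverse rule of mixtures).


1/G12 = Vf/Gf + (1-Vf)/Gm = 0.35/56 + 0.65/3
G12 = 4.49 GPa

4.49 GPa


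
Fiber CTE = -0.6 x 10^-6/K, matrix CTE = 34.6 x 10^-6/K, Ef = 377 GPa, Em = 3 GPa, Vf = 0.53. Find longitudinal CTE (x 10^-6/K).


E1 = Ef*Vf + Em*(1-Vf) = 201.22
alpha_1 = (alpha_f*Ef*Vf + alpha_m*Em*(1-Vf))/E1 = -0.35 x 10^-6/K

-0.35 x 10^-6/K


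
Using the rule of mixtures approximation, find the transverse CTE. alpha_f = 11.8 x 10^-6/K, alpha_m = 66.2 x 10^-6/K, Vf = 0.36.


alpha_2 = alpha_f*Vf + alpha_m*(1-Vf) = 11.8*0.36 + 66.2*0.64 = 46.6 x 10^-6/K

46.6 x 10^-6/K


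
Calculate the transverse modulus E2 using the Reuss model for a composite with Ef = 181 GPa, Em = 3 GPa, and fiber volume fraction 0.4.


1/E2 = Vf/Ef + (1-Vf)/Em = 0.4/181 + 0.6/3
E2 = 4.95 GPa

4.95 GPa


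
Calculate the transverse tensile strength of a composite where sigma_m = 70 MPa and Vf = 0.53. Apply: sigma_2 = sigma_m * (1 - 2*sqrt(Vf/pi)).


factor = 1 - 2*sqrt(0.53/pi) = 0.1785
sigma_2 = 70 * 0.1785 = 12.5 MPa

12.5 MPa


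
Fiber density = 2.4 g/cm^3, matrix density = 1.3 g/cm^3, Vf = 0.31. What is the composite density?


rho_c = rho_f*Vf + rho_m*(1-Vf) = 2.4*0.31 + 1.3*0.69 = 1.641 g/cm^3

1.641 g/cm^3


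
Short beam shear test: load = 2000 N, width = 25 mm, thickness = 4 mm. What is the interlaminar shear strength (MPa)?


ILSS = 3F/(4bh) = 3*2000/(4*25*4) = 15.0 MPa

15.0 MPa


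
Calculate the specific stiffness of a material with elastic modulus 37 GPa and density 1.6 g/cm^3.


Specific stiffness = E/rho = 37/1.6 = 23.1 GPa/(g/cm^3)

23.1 GPa/(g/cm^3)


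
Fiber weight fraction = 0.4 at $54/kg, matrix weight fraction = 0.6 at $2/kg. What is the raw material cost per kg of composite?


Cost = cost_f*Wf + cost_m*Wm = 54*0.4 + 2*0.6 = $22.8/kg

$22.8/kg


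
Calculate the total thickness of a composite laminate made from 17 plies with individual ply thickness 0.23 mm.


h = n * t_ply = 17 * 0.23 = 3.91 mm

3.91 mm


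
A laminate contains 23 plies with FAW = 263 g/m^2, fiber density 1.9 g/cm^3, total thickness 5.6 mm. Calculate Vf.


Vf = n * FAW / (rho_f * h * 1000) = 23 * 263 / (1.9 * 5.6 * 1000) = 0.5685

0.5685


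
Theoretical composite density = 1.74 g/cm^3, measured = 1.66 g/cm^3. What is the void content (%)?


Void% = (rho_theo - rho_actual)/rho_theo * 100 = (1.74 - 1.66)/1.74 * 100 = 4.6%

4.6%


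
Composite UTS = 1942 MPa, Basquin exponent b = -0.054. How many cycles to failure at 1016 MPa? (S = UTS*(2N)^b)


N = 0.5 * (S/UTS)^(1/b) = 0.5 * (1016/1942)^(1/-0.054) = 81144.1785 cycles

81144.1785 cycles


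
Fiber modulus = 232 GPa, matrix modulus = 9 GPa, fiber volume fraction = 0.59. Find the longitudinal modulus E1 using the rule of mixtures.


E1 = Ef*Vf + Em*(1-Vf) = 232*0.59 + 9*0.41 = 140.57 GPa

140.57 GPa


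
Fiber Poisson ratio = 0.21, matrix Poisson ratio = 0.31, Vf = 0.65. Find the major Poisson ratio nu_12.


nu_12 = nu_f*Vf + nu_m*(1-Vf) = 0.21*0.65 + 0.31*0.35 = 0.245

0.245


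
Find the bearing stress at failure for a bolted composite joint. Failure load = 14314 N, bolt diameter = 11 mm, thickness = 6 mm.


sigma_br = F/(d*h) = 14314/(11*6) = 216.9 MPa

216.9 MPa


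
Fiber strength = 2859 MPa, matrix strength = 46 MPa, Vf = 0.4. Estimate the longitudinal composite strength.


sigma_1 = sigma_f*Vf + sigma_m*(1-Vf) = 2859*0.4 + 46*0.6 = 1171.2 MPa

1171.2 MPa


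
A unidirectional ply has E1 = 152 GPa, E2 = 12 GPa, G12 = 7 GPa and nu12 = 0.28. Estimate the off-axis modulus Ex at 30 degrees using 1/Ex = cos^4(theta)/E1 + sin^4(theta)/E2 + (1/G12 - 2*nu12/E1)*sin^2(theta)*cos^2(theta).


cos^4(30) = 0.5625, sin^4(30) = 0.0625, sin^2(30)*cos^2(30) = 0.1875
1/G12 - 2*nu12/E1 = 1/7 - 2*0.28/152 = 0.139173 GPa^-1
1/Ex = 0.5625/152 + 0.0625/12 + 0.139173*0.1875 = 0.0350039 GPa^-1
Ex = 28.57 GPa

28.57 GPa


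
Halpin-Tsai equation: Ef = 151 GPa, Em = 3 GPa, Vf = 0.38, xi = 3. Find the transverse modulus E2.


eta = (Ef/Em - 1)/(Ef/Em + xi) = (50.3333 - 1)/(50.3333 + 3) = 0.925
E2 = Em*(1+xi*eta*Vf)/(1-eta*Vf) = 9.5 GPa

9.5 GPa


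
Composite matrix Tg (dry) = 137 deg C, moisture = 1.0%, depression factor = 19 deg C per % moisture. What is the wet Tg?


Tg_wet = Tg_dry - k*moisture = 137 - 19*1.0 = 118.0 deg C

118.0 deg C


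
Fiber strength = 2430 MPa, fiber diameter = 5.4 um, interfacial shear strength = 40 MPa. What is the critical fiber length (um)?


Lc = sigma_f * d / (2 * tau_i) = 2430 * 5.4 / (2 * 40) = 164.0 um

164.0 um


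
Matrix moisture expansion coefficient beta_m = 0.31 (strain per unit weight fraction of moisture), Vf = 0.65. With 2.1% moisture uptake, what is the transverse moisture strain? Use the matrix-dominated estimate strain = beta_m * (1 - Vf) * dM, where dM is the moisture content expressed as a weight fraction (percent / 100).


dM = 2.1/100 = 0.021
strain = beta_m * (1-Vf) * dM = 0.31 * 0.35 * 0.021 = 0.0022785

0.0022785


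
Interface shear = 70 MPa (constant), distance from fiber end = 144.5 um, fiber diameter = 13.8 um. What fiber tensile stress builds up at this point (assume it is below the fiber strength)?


Force balance: sigma_f * (pi*d^2/4) = tau * (pi*d) * x  ->  sigma_f = 4 * tau * x / d
sigma_f = 4 * 70 * 144.5 / 13.8 = 2931.9 MPa

2931.9 MPa


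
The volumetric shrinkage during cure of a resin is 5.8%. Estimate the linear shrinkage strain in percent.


Linear shrinkage ≈ vol_shrink/3 = 5.8/3 = 1.933%

1.933%


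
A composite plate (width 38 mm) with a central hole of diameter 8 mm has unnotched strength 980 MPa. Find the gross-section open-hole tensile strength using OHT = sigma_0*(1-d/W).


OHT = sigma_0*(1-d/W) = 980*(1-8/38) = 773.7 MPa

773.7 MPa


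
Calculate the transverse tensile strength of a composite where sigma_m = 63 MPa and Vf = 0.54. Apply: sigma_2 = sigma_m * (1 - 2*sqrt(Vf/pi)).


factor = 1 - 2*sqrt(0.54/pi) = 0.1708
sigma_2 = 63 * 0.1708 = 10.76 MPa

10.76 MPa


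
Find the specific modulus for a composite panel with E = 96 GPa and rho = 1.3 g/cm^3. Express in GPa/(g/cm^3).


Specific stiffness = E/rho = 96/1.3 = 73.8 GPa/(g/cm^3)

73.8 GPa/(g/cm^3)


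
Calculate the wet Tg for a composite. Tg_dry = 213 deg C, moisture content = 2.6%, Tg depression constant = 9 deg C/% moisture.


Tg_wet = Tg_dry - k*moisture = 213 - 9*2.6 = 189.6 deg C

189.6 deg C


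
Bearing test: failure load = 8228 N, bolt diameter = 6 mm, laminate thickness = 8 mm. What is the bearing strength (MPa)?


sigma_br = F/(d*h) = 8228/(6*8) = 171.4 MPa

171.4 MPa


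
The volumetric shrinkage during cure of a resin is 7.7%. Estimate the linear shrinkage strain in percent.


Linear shrinkage ≈ vol_shrink/3 = 7.7/3 = 2.567%

2.567%


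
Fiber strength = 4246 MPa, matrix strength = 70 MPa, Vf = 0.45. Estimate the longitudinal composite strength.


sigma_1 = sigma_f*Vf + sigma_m*(1-Vf) = 4246*0.45 + 70*0.55 = 1949.2 MPa

1949.2 MPa


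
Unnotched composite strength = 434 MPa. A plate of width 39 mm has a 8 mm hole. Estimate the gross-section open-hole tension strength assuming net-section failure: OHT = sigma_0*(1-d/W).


OHT = sigma_0*(1-d/W) = 434*(1-8/39) = 345.0 MPa

345.0 MPa


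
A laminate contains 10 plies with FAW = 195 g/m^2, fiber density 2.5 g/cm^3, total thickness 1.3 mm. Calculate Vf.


Vf = n * FAW / (rho_f * h * 1000) = 10 * 195 / (2.5 * 1.3 * 1000) = 0.6

0.6


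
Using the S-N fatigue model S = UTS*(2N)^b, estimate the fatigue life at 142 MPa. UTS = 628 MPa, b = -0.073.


N = 0.5 * (S/UTS)^(1/b) = 0.5 * (142/628)^(1/-0.073) = 3.4977e+08 cycles

3.4977e+08 cycles


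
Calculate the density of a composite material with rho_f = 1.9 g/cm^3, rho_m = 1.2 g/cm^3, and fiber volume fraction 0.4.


rho_c = rho_f*Vf + rho_m*(1-Vf) = 1.9*0.4 + 1.2*0.6 = 1.48 g/cm^3

1.48 g/cm^3


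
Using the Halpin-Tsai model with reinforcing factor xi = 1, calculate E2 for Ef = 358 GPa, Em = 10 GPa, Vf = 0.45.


eta = (Ef/Em - 1)/(Ef/Em + xi) = (35.8 - 1)/(35.8 + 1) = 0.9457
E2 = Em*(1+xi*eta*Vf)/(1-eta*Vf) = 24.82 GPa

24.82 GPa


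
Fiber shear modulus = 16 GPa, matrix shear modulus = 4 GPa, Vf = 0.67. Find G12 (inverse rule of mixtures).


1/G12 = Vf/Gf + (1-Vf)/Gm = 0.67/16 + 0.33/4
G12 = 8.04 GPa

8.04 GPa


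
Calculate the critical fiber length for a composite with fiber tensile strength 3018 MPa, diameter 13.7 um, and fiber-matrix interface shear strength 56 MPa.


Lc = sigma_f * d / (2 * tau_i) = 3018 * 13.7 / (2 * 56) = 369.2 um

369.2 um


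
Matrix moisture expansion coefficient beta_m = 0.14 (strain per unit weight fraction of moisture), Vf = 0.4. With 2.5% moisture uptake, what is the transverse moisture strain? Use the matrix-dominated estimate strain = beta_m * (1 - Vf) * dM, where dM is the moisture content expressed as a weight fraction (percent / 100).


dM = 2.5/100 = 0.025
strain = beta_m * (1-Vf) * dM = 0.14 * 0.6 * 0.025 = 0.0021

0.0021


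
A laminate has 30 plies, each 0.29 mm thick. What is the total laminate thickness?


h = n * t_ply = 30 * 0.29 = 8.7 mm

8.7 mm


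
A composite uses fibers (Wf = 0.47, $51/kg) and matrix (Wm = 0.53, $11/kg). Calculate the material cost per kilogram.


Cost = cost_f*Wf + cost_m*Wm = 51*0.47 + 11*0.53 = $29.8/kg

$29.8/kg


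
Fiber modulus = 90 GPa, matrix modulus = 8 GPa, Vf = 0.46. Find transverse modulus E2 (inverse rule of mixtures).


1/E2 = Vf/Ef + (1-Vf)/Em = 0.46/90 + 0.54/8
E2 = 13.77 GPa

13.77 GPa


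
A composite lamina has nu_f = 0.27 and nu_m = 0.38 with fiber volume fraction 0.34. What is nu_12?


nu_12 = nu_f*Vf + nu_m*(1-Vf) = 0.27*0.34 + 0.38*0.66 = 0.3426

0.3426


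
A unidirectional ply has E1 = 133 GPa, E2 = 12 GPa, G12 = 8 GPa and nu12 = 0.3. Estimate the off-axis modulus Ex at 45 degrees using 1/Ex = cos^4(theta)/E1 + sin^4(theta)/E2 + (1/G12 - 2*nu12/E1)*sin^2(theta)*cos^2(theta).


cos^4(45) = 0.25, sin^4(45) = 0.25, sin^2(45)*cos^2(45) = 0.25
1/G12 - 2*nu12/E1 = 1/8 - 2*0.3/133 = 0.120489 GPa^-1
1/Ex = 0.25/133 + 0.25/12 + 0.120489*0.25 = 0.0528352 GPa^-1
Ex = 18.93 GPa

18.93 GPa


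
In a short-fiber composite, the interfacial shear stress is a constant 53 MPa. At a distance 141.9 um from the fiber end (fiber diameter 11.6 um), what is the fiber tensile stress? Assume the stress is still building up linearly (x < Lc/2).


Force balance: sigma_f * (pi*d^2/4) = tau * (pi*d) * x  ->  sigma_f = 4 * tau * x / d
sigma_f = 4 * 53 * 141.9 / 11.6 = 2593.3 MPa

2593.3 MPa


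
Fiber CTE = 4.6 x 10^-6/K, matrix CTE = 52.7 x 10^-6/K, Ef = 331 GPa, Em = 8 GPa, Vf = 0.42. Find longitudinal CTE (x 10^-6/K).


E1 = Ef*Vf + Em*(1-Vf) = 143.66
alpha_1 = (alpha_f*Ef*Vf + alpha_m*Em*(1-Vf))/E1 = 6.15 x 10^-6/K

6.15 x 10^-6/K


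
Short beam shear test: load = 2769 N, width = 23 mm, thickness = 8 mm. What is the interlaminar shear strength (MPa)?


ILSS = 3F/(4bh) = 3*2769/(4*23*8) = 11.29 MPa

11.29 MPa


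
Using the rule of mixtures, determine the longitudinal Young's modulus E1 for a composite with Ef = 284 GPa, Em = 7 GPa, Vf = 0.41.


E1 = Ef*Vf + Em*(1-Vf) = 284*0.41 + 7*0.59 = 120.57 GPa

120.57 GPa


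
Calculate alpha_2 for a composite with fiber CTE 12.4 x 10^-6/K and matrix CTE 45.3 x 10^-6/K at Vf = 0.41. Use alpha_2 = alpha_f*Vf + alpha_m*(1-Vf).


alpha_2 = alpha_f*Vf + alpha_m*(1-Vf) = 12.4*0.41 + 45.3*0.59 = 31.8 x 10^-6/K

31.8 x 10^-6/K


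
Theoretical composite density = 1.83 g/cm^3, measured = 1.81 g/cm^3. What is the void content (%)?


Void% = (rho_theo - rho_actual)/rho_theo * 100 = (1.83 - 1.81)/1.83 * 100 = 1.09%

1.09%


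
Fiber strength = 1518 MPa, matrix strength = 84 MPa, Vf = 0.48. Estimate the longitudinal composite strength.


sigma_1 = sigma_f*Vf + sigma_m*(1-Vf) = 1518*0.48 + 84*0.52 = 772.3 MPa

772.3 MPa


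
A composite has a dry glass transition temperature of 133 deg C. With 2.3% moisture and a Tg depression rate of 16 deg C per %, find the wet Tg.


Tg_wet = Tg_dry - k*moisture = 133 - 16*2.3 = 96.2 deg C

96.2 deg C


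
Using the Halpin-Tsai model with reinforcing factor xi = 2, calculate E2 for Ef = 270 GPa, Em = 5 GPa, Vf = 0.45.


eta = (Ef/Em - 1)/(Ef/Em + xi) = (54.0 - 1)/(54.0 + 2) = 0.9464
E2 = Em*(1+xi*eta*Vf)/(1-eta*Vf) = 16.13 GPa

16.13 GPa


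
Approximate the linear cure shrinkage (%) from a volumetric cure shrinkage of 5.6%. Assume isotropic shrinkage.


Linear shrinkage ≈ vol_shrink/3 = 5.6/3 = 1.867%

1.867%


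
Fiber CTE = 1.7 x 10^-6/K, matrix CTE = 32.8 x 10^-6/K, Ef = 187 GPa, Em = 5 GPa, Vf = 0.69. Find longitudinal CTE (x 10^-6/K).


E1 = Ef*Vf + Em*(1-Vf) = 130.58
alpha_1 = (alpha_f*Ef*Vf + alpha_m*Em*(1-Vf))/E1 = 2.07 x 10^-6/K

2.07 x 10^-6/K


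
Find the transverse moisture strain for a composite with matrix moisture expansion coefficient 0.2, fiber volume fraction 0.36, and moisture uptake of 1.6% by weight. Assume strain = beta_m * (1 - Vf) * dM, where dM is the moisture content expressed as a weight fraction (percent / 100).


dM = 1.6/100 = 0.016
strain = beta_m * (1-Vf) * dM = 0.2 * 0.64 * 0.016 = 0.002048

0.002048


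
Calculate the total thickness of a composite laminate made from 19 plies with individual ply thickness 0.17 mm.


h = n * t_ply = 19 * 0.17 = 3.23 mm

3.23 mm


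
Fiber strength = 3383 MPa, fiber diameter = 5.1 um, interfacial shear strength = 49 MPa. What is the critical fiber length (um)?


Lc = sigma_f * d / (2 * tau_i) = 3383 * 5.1 / (2 * 49) = 176.1 um

176.1 um


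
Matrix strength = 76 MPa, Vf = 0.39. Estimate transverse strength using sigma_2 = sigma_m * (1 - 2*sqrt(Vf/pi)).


factor = 1 - 2*sqrt(0.39/pi) = 0.2953
sigma_2 = 76 * 0.2953 = 22.44 MPa

22.44 MPa


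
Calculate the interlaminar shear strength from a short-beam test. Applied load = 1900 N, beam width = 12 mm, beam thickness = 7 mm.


ILSS = 3F/(4bh) = 3*1900/(4*12*7) = 16.96 MPa

16.96 MPa


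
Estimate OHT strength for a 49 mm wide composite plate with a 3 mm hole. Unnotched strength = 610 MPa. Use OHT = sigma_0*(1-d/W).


OHT = sigma_0*(1-d/W) = 610*(1-3/49) = 572.7 MPa

572.7 MPa


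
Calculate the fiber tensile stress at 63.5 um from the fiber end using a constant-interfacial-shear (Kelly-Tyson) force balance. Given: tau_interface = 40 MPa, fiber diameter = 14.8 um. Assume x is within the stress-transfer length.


Force balance: sigma_f * (pi*d^2/4) = tau * (pi*d) * x  ->  sigma_f = 4 * tau * x / d
sigma_f = 4 * 40 * 63.5 / 14.8 = 686.5 MPa

686.5 MPa


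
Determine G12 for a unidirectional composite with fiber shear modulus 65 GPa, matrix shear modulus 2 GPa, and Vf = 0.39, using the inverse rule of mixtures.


1/G12 = Vf/Gf + (1-Vf)/Gm = 0.39/65 + 0.61/2
G12 = 3.22 GPa

3.22 GPa


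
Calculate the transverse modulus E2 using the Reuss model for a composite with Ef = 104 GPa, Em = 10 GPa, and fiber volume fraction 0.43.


1/E2 = Vf/Ef + (1-Vf)/Em = 0.43/104 + 0.57/10
E2 = 16.36 GPa

16.36 GPa


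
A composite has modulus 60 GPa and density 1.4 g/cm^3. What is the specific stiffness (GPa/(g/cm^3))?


Specific stiffness = E/rho = 60/1.4 = 42.9 GPa/(g/cm^3)

42.9 GPa/(g/cm^3)


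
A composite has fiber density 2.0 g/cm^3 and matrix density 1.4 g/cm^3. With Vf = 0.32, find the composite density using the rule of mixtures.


rho_c = rho_f*Vf + rho_m*(1-Vf) = 2.0*0.32 + 1.4*0.68 = 1.592 g/cm^3

1.592 g/cm^3


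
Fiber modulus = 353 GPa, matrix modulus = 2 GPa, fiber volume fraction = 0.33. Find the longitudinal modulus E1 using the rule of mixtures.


E1 = Ef*Vf + Em*(1-Vf) = 353*0.33 + 2*0.67 = 117.83 GPa

117.83 GPa


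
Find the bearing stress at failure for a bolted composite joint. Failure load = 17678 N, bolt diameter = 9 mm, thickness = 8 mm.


sigma_br = F/(d*h) = 17678/(9*8) = 245.5 MPa

245.5 MPa


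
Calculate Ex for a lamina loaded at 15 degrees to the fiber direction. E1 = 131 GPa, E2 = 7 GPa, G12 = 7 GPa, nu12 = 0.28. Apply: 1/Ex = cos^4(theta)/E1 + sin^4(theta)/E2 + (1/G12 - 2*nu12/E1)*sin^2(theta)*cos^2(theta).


cos^4(15) = 0.870513, sin^4(15) = 0.004487, sin^2(15)*cos^2(15) = 0.0625
1/G12 - 2*nu12/E1 = 1/7 - 2*0.28/131 = 0.138582 GPa^-1
1/Ex = 0.870513/131 + 0.004487/7 + 0.138582*0.0625 = 0.0159476 GPa^-1
Ex = 62.71 GPa

62.71 GPa


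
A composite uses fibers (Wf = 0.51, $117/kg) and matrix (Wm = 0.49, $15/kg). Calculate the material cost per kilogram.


Cost = cost_f*Wf + cost_m*Wm = 117*0.51 + 15*0.49 = $67.02/kg

$67.02/kg


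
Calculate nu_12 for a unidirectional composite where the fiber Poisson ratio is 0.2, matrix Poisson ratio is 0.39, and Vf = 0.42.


nu_12 = nu_f*Vf + nu_m*(1-Vf) = 0.2*0.42 + 0.39*0.58 = 0.3102

0.3102


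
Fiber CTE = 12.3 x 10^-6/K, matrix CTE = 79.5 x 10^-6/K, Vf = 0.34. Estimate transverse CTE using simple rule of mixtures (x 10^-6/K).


alpha_2 = alpha_f*Vf + alpha_m*(1-Vf) = 12.3*0.34 + 79.5*0.66 = 56.7 x 10^-6/K

56.7 x 10^-6/K


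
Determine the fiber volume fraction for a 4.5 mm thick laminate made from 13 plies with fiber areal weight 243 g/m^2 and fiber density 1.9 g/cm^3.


Vf = n * FAW / (rho_f * h * 1000) = 13 * 243 / (1.9 * 4.5 * 1000) = 0.3695

0.3695


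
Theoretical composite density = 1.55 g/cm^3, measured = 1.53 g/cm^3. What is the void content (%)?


Void% = (rho_theo - rho_actual)/rho_theo * 100 = (1.55 - 1.53)/1.55 * 100 = 1.29%

1.29%


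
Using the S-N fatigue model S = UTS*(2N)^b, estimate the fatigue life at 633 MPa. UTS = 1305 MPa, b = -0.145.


N = 0.5 * (S/UTS)^(1/b) = 0.5 * (633/1305)^(1/-0.145) = 73.4368 cycles

73.4368 cycles


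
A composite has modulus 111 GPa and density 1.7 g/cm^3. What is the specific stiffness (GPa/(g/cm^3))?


Specific stiffness = E/rho = 111/1.7 = 65.3 GPa/(g/cm^3)

65.3 GPa/(g/cm^3)


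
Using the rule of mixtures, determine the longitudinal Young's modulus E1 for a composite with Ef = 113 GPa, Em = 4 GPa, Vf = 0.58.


E1 = Ef*Vf + Em*(1-Vf) = 113*0.58 + 4*0.42 = 67.22 GPa

67.22 GPa


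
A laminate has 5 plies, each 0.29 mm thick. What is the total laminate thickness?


h = n * t_ply = 5 * 0.29 = 1.45 mm

1.45 mm


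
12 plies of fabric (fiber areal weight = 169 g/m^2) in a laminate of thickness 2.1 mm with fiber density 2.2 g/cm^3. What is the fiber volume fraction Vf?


Vf = n * FAW / (rho_f * h * 1000) = 12 * 169 / (2.2 * 2.1 * 1000) = 0.439

0.439


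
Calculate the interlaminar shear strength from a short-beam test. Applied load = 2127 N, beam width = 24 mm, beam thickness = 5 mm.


ILSS = 3F/(4bh) = 3*2127/(4*24*5) = 13.29 MPa

13.29 MPa


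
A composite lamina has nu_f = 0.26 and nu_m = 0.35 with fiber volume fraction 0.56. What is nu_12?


nu_12 = nu_f*Vf + nu_m*(1-Vf) = 0.26*0.56 + 0.35*0.44 = 0.2996

0.2996


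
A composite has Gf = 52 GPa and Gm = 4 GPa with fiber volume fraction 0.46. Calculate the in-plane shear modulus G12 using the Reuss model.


1/G12 = Vf/Gf + (1-Vf)/Gm = 0.46/52 + 0.54/4
G12 = 6.95 GPa

6.95 GPa


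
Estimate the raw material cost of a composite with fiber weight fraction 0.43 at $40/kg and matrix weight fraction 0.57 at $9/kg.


Cost = cost_f*Wf + cost_m*Wm = 40*0.43 + 9*0.57 = $22.33/kg

$22.33/kg


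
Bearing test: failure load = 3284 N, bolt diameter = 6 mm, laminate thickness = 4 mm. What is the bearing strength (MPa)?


sigma_br = F/(d*h) = 3284/(6*4) = 136.8 MPa

136.8 MPa


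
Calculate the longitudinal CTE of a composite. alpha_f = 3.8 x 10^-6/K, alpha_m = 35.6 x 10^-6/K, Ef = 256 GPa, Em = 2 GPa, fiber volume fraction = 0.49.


E1 = Ef*Vf + Em*(1-Vf) = 126.46
alpha_1 = (alpha_f*Ef*Vf + alpha_m*Em*(1-Vf))/E1 = 4.06 x 10^-6/K

4.06 x 10^-6/K


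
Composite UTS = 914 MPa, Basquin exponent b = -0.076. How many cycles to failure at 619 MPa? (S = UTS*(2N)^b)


N = 0.5 * (S/UTS)^(1/b) = 0.5 * (619/914)^(1/-0.076) = 84.3367 cycles

84.3367 cycles


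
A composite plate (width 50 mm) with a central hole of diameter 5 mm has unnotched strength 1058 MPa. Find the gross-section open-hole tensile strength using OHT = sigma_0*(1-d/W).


OHT = sigma_0*(1-d/W) = 1058*(1-5/50) = 952.2 MPa

952.2 MPa


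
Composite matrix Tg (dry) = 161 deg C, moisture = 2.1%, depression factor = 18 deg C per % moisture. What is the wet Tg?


Tg_wet = Tg_dry - k*moisture = 161 - 18*2.1 = 123.2 deg C

123.2 deg C


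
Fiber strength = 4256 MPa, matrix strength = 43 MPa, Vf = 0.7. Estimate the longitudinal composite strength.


sigma_1 = sigma_f*Vf + sigma_m*(1-Vf) = 4256*0.7 + 43*0.3 = 2992.1 MPa

2992.1 MPa


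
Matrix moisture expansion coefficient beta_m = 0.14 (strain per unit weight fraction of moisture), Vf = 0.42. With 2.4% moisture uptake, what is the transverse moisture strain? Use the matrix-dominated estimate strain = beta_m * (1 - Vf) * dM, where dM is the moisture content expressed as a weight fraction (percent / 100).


dM = 2.4/100 = 0.024
strain = beta_m * (1-Vf) * dM = 0.14 * 0.58 * 0.024 = 0.0019488

0.0019488


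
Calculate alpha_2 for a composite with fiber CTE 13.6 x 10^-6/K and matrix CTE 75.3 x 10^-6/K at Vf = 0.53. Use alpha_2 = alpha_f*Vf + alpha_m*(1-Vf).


alpha_2 = alpha_f*Vf + alpha_m*(1-Vf) = 13.6*0.53 + 75.3*0.47 = 42.6 x 10^-6/K

42.6 x 10^-6/K


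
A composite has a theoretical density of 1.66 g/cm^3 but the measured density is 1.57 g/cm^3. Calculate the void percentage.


Void% = (rho_theo - rho_actual)/rho_theo * 100 = (1.66 - 1.57)/1.66 * 100 = 5.42%

5.42%


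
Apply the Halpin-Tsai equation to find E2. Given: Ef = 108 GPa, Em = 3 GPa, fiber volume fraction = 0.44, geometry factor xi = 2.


eta = (Ef/Em - 1)/(Ef/Em + xi) = (36.0 - 1)/(36.0 + 2) = 0.9211
E2 = Em*(1+xi*eta*Vf)/(1-eta*Vf) = 9.13 GPa

9.13 GPa


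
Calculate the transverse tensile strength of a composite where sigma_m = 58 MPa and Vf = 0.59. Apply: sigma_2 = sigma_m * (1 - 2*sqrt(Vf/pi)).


factor = 1 - 2*sqrt(0.59/pi) = 0.1333
sigma_2 = 58 * 0.1333 = 7.73 MPa

7.73 MPa


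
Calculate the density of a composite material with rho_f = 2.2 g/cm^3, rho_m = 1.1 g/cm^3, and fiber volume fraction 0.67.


rho_c = rho_f*Vf + rho_m*(1-Vf) = 2.2*0.67 + 1.1*0.33 = 1.837 g/cm^3

1.837 g/cm^3


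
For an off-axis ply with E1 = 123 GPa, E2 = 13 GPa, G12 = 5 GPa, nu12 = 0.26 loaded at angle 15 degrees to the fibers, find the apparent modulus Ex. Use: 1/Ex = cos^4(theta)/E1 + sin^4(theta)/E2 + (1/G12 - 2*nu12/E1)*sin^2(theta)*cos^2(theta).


cos^4(15) = 0.870513, sin^4(15) = 0.004487, sin^2(15)*cos^2(15) = 0.0625
1/G12 - 2*nu12/E1 = 1/5 - 2*0.26/123 = 0.195772 GPa^-1
1/Ex = 0.870513/123 + 0.004487/13 + 0.195772*0.0625 = 0.0196583 GPa^-1
Ex = 50.87 GPa

50.87 GPa


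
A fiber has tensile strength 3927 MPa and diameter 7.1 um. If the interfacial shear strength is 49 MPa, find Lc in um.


Lc = sigma_f * d / (2 * tau_i) = 3927 * 7.1 / (2 * 49) = 284.5 um

284.5 um


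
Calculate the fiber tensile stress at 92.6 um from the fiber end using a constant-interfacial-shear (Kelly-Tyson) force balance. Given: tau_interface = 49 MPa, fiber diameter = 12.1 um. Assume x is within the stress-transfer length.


Force balance: sigma_f * (pi*d^2/4) = tau * (pi*d) * x  ->  sigma_f = 4 * tau * x / d
sigma_f = 4 * 49 * 92.6 / 12.1 = 1500.0 MPa

1500.0 MPa


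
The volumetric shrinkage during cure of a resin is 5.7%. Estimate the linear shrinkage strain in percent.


Linear shrinkage ≈ vol_shrink/3 = 5.7/3 = 1.9%

1.9%


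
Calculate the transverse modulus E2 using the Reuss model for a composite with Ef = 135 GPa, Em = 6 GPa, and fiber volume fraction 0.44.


1/E2 = Vf/Ef + (1-Vf)/Em = 0.44/135 + 0.56/6
E2 = 10.35 GPa

10.35 GPa


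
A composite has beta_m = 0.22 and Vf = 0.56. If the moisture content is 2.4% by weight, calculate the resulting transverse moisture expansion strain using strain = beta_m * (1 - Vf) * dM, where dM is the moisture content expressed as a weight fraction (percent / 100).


dM = 2.4/100 = 0.024
strain = beta_m * (1-Vf) * dM = 0.22 * 0.44 * 0.024 = 0.0023232

0.0023232


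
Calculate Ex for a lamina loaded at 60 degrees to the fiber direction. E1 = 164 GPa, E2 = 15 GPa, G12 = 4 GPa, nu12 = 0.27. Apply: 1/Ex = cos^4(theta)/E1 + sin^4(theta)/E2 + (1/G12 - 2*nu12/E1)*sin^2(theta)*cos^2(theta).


cos^4(60) = 0.0625, sin^4(60) = 0.5625, sin^2(60)*cos^2(60) = 0.1875
1/G12 - 2*nu12/E1 = 1/4 - 2*0.27/164 = 0.246707 GPa^-1
1/Ex = 0.0625/164 + 0.5625/15 + 0.246707*0.1875 = 0.0841387 GPa^-1
Ex = 11.89 GPa

11.89 GPa


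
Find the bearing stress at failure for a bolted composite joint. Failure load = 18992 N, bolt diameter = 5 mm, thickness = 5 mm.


sigma_br = F/(d*h) = 18992/(5*5) = 759.7 MPa

759.7 MPa


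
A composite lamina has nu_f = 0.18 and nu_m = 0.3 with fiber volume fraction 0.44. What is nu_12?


nu_12 = nu_f*Vf + nu_m*(1-Vf) = 0.18*0.44 + 0.3*0.56 = 0.2472

0.2472


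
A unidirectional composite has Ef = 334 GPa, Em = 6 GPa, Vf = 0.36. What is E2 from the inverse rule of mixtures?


1/E2 = Vf/Ef + (1-Vf)/Em = 0.36/334 + 0.64/6
E2 = 9.28 GPa

9.28 GPa


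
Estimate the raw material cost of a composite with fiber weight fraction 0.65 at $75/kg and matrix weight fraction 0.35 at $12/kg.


Cost = cost_f*Wf + cost_m*Wm = 75*0.65 + 12*0.35 = $52.95/kg

$52.95/kg


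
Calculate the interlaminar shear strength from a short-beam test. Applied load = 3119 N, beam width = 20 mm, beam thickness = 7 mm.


ILSS = 3F/(4bh) = 3*3119/(4*20*7) = 16.71 MPa

16.71 MPa


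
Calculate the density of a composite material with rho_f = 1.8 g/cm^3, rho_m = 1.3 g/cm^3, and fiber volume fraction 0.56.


rho_c = rho_f*Vf + rho_m*(1-Vf) = 1.8*0.56 + 1.3*0.44 = 1.58 g/cm^3

1.58 g/cm^3


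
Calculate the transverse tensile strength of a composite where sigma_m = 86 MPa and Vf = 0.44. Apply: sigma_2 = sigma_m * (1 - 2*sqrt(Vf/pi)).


factor = 1 - 2*sqrt(0.44/pi) = 0.2515
sigma_2 = 86 * 0.2515 = 21.63 MPa

21.63 MPa


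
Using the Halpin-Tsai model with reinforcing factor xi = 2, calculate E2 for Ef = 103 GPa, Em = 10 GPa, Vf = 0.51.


eta = (Ef/Em - 1)/(Ef/Em + xi) = (10.3 - 1)/(10.3 + 2) = 0.7561
E2 = Em*(1+xi*eta*Vf)/(1-eta*Vf) = 28.83 GPa

28.83 GPa


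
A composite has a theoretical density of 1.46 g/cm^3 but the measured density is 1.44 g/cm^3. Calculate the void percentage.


Void% = (rho_theo - rho_actual)/rho_theo * 100 = (1.46 - 1.44)/1.46 * 100 = 1.37%

1.37%


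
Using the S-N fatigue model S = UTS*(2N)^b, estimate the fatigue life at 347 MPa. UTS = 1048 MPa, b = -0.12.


N = 0.5 * (S/UTS)^(1/b) = 0.5 * (347/1048)^(1/-0.12) = 5003.0526 cycles

5003.0526 cycles


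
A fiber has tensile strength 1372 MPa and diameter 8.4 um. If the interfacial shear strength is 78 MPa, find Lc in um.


Lc = sigma_f * d / (2 * tau_i) = 1372 * 8.4 / (2 * 78) = 73.9 um

73.9 um


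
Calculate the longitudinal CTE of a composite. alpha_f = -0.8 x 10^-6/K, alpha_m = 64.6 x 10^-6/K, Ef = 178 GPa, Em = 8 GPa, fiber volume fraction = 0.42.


E1 = Ef*Vf + Em*(1-Vf) = 79.4
alpha_1 = (alpha_f*Ef*Vf + alpha_m*Em*(1-Vf))/E1 = 3.02 x 10^-6/K

3.02 x 10^-6/K


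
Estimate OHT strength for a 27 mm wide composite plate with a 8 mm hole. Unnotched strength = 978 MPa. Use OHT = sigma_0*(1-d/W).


OHT = sigma_0*(1-d/W) = 978*(1-8/27) = 688.2 MPa

688.2 MPa


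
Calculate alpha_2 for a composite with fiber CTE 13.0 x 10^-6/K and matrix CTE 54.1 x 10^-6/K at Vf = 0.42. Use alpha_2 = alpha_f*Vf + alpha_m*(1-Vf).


alpha_2 = alpha_f*Vf + alpha_m*(1-Vf) = 13.0*0.42 + 54.1*0.58 = 36.8 x 10^-6/K

36.8 x 10^-6/K


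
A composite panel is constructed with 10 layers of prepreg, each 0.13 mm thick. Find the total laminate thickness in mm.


h = n * t_ply = 10 * 0.13 = 1.3 mm

1.3 mm


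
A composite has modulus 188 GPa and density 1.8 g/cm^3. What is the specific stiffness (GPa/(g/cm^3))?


Specific stiffness = E/rho = 188/1.8 = 104.4 GPa/(g/cm^3)

104.4 GPa/(g/cm^3)


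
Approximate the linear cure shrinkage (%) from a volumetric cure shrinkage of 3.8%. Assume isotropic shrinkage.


Linear shrinkage ≈ vol_shrink/3 = 3.8/3 = 1.267%

1.267%


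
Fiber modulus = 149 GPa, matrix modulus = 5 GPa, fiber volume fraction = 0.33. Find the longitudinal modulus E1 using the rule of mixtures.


E1 = Ef*Vf + Em*(1-Vf) = 149*0.33 + 5*0.67 = 52.52 GPa

52.52 GPa


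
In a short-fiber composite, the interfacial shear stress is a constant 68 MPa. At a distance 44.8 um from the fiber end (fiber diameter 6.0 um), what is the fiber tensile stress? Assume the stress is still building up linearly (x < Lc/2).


Force balance: sigma_f * (pi*d^2/4) = tau * (pi*d) * x  ->  sigma_f = 4 * tau * x / d
sigma_f = 4 * 68 * 44.8 / 6.0 = 2030.9 MPa

2030.9 MPa


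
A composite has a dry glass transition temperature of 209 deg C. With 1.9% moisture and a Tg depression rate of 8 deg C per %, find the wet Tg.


Tg_wet = Tg_dry - k*moisture = 209 - 8*1.9 = 193.8 deg C

193.8 deg C


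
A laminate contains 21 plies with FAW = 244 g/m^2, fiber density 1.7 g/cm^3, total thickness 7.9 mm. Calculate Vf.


Vf = n * FAW / (rho_f * h * 1000) = 21 * 244 / (1.7 * 7.9 * 1000) = 0.3815

0.3815


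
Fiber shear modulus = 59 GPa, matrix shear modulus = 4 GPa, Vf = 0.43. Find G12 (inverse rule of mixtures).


1/G12 = Vf/Gf + (1-Vf)/Gm = 0.43/59 + 0.57/4
G12 = 6.68 GPa

6.68 GPa


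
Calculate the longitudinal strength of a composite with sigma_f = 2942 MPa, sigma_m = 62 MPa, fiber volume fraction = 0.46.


sigma_1 = sigma_f*Vf + sigma_m*(1-Vf) = 2942*0.46 + 62*0.54 = 1386.8 MPa

1386.8 MPa


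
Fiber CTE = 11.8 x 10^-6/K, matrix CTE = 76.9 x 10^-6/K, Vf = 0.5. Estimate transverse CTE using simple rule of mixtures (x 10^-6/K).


alpha_2 = alpha_f*Vf + alpha_m*(1-Vf) = 11.8*0.5 + 76.9*0.5 = 44.4 x 10^-6/K

44.4 x 10^-6/K


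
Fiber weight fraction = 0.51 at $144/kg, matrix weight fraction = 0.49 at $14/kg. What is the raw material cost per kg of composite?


Cost = cost_f*Wf + cost_m*Wm = 144*0.51 + 14*0.49 = $80.3/kg

$80.3/kg


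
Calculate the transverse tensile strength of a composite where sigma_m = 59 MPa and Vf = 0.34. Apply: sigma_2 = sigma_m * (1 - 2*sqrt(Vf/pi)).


factor = 1 - 2*sqrt(0.34/pi) = 0.342
sigma_2 = 59 * 0.342 = 20.18 MPa

20.18 MPa


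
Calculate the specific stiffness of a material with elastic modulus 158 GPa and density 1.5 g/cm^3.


Specific stiffness = E/rho = 158/1.5 = 105.3 GPa/(g/cm^3)

105.3 GPa/(g/cm^3)


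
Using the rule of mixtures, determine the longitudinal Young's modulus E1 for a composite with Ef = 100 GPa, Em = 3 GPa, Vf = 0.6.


E1 = Ef*Vf + Em*(1-Vf) = 100*0.6 + 3*0.4 = 61.2 GPa

61.2 GPa


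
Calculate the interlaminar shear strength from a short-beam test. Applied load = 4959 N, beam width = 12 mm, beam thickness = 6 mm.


ILSS = 3F/(4bh) = 3*4959/(4*12*6) = 51.66 MPa

51.66 MPa


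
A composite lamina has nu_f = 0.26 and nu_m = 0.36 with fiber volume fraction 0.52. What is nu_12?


nu_12 = nu_f*Vf + nu_m*(1-Vf) = 0.26*0.52 + 0.36*0.48 = 0.308

0.308


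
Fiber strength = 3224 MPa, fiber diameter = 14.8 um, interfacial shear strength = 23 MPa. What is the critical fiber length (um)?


Lc = sigma_f * d / (2 * tau_i) = 3224 * 14.8 / (2 * 23) = 1037.3 um

1037.3 um


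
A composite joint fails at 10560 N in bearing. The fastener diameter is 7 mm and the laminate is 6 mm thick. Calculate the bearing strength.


sigma_br = F/(d*h) = 10560/(7*6) = 251.4 MPa

251.4 MPa


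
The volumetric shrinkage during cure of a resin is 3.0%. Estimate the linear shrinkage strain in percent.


Linear shrinkage ≈ vol_shrink/3 = 3.0/3 = 1.0%

1.0%


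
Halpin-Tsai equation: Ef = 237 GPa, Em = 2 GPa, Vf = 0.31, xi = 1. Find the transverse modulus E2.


eta = (Ef/Em - 1)/(Ef/Em + xi) = (118.5 - 1)/(118.5 + 1) = 0.9833
E2 = Em*(1+xi*eta*Vf)/(1-eta*Vf) = 3.75 GPa

3.75 GPa


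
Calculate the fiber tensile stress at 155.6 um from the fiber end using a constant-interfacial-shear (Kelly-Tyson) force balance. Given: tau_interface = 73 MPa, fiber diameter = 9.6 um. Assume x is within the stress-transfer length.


Force balance: sigma_f * (pi*d^2/4) = tau * (pi*d) * x  ->  sigma_f = 4 * tau * x / d
sigma_f = 4 * 73 * 155.6 / 9.6 = 4732.8 MPa

4732.8 MPa


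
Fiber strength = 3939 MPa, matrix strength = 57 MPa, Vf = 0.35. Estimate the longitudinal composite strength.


sigma_1 = sigma_f*Vf + sigma_m*(1-Vf) = 3939*0.35 + 57*0.65 = 1415.7 MPa

1415.7 MPa


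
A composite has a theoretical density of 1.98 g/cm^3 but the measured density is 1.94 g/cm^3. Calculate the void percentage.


Void% = (rho_theo - rho_actual)/rho_theo * 100 = (1.98 - 1.94)/1.98 * 100 = 2.02%

2.02%


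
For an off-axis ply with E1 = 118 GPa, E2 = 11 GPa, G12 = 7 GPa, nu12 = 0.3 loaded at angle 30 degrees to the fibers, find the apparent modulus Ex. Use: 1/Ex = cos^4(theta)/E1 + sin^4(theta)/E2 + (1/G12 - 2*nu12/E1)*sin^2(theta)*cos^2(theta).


cos^4(30) = 0.5625, sin^4(30) = 0.0625, sin^2(30)*cos^2(30) = 0.1875
1/G12 - 2*nu12/E1 = 1/7 - 2*0.3/118 = 0.137772 GPa^-1
1/Ex = 0.5625/118 + 0.0625/11 + 0.137772*0.1875 = 0.0362811 GPa^-1
Ex = 27.56 GPa

27.56 GPa


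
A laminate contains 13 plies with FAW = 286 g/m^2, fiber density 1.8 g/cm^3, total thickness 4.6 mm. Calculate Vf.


Vf = n * FAW / (rho_f * h * 1000) = 13 * 286 / (1.8 * 4.6 * 1000) = 0.449

0.449


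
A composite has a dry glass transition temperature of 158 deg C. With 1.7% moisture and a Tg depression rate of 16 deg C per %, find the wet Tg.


Tg_wet = Tg_dry - k*moisture = 158 - 16*1.7 = 130.8 deg C

130.8 deg C


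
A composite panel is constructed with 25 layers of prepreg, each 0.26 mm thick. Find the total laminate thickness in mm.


h = n * t_ply = 25 * 0.26 = 6.5 mm

6.5 mm


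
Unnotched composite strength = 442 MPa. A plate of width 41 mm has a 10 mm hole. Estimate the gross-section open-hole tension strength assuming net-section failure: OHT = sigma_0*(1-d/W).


OHT = sigma_0*(1-d/W) = 442*(1-10/41) = 334.2 MPa

334.2 MPa


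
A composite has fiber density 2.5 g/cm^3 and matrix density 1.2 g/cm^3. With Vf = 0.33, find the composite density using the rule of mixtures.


rho_c = rho_f*Vf + rho_m*(1-Vf) = 2.5*0.33 + 1.2*0.67 = 1.629 g/cm^3

1.629 g/cm^3


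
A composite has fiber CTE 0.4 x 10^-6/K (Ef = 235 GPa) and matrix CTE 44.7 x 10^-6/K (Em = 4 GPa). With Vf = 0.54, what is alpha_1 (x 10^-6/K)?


E1 = Ef*Vf + Em*(1-Vf) = 128.74
alpha_1 = (alpha_f*Ef*Vf + alpha_m*Em*(1-Vf))/E1 = 1.03 x 10^-6/K

1.03 x 10^-6/K


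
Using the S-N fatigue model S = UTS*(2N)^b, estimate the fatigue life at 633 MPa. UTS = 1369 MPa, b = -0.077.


N = 0.5 * (S/UTS)^(1/b) = 0.5 * (633/1369)^(1/-0.077) = 11210.2669 cycles

11210.2669 cycles


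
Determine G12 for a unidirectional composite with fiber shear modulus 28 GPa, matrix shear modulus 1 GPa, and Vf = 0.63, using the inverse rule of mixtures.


1/G12 = Vf/Gf + (1-Vf)/Gm = 0.63/28 + 0.37/1
G12 = 2.55 GPa

2.55 GPa


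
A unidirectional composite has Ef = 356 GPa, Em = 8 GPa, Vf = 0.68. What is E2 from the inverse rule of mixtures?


1/E2 = Vf/Ef + (1-Vf)/Em = 0.68/356 + 0.32/8
E2 = 23.86 GPa

23.86 GPa


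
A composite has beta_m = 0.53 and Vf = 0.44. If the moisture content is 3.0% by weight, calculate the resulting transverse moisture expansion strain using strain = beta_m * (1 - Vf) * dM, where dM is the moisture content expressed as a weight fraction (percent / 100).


dM = 3.0/100 = 0.03
strain = beta_m * (1-Vf) * dM = 0.53 * 0.56 * 0.03 = 0.008904

0.008904


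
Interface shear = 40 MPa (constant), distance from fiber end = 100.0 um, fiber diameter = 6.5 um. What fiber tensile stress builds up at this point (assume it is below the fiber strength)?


Force balance: sigma_f * (pi*d^2/4) = tau * (pi*d) * x  ->  sigma_f = 4 * tau * x / d
sigma_f = 4 * 40 * 100.0 / 6.5 = 2461.5 MPa

2461.5 MPa
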